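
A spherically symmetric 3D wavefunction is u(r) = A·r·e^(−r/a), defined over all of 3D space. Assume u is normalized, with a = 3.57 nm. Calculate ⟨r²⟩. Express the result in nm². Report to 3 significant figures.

The expectation value is the |u|²-weighted average of r^2: ∫ r^2|u|² 4πr² dr.
Using ∫₀^∞ rⁿ e^(−αr) dr = n!/αⁿ⁺¹, evaluating both integrals, ⟨r²⟩ = 15·a^2/2.
Putting a = 3.57 gives 95.59.

⟨r^2⟩ ≈ 95.6 nm^2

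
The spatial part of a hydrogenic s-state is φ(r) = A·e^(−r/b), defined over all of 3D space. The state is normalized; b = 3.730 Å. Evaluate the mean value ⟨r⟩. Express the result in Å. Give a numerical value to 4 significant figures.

⟨r⟩ = ∫ r |φ|² 4πr² dr over the full domain.
Using ∫₀^∞ rⁿ e^(−αr) dr = n!/αⁿ⁺¹, since the A² factors cancel between numerator and denominator, ⟨r⟩ = 3·b/2.
With b = 3.730, ⟨r⟩ = 5.5950.

⟨r⟩ ≈ 5.595 Å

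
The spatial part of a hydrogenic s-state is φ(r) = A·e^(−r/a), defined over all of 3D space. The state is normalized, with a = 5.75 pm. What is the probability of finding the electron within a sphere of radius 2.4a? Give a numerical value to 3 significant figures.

P = ∫ |φ|² 4πr² dr over r ≤ 2.4a.
A² is fixed by ∫₀^∞ 4πr²|φ|² dr = 1, i.e. A² = (π·a^3)^(−1).
In terms of u = r/a (A², 4π and the length scale all cancel between numerator and denominator), P = [∫_{0}^{2.4} u^2·e^(-2·u) du] / [∫_{0}^{∞} u^2·e^(-2·u) du].
With ∫ u^2·e^(-2·u) du = -(2·u^2 + 2·u + 1)·e^(-2·u)/4 + C, the region integral is 1/4 - 433·e^(-24/5)/100 and the full one is 1/4.
Taking the ratio yields P = 0.8575.

P ≈ 0.857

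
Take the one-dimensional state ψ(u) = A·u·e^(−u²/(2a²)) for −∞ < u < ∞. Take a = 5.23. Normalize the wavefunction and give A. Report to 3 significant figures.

The normalization condition is ∫|ψ|² du = 1 from −∞ to ∞.
∫|ψ|² du = A²·(√(π)·a^3/2).
Substituting a = 5.23 gives A² = 0.007888, so A = 0.08881.

A ≈ 0.0888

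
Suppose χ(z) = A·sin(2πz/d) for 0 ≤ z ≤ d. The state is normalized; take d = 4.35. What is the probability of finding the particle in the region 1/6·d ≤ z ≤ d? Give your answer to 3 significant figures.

P = ∫_{1/6·d}^{d} |χ(z)|² dz.
The normalization integral ∫|χ|²dz over the whole domain equals d/2·A², and A² cancels in the ratio.
Let u = z/d; then A² and the length scale cancel, so P = ∫_{1/6}^{1} sin(2·π·u)^2 du ÷ ∫_{0}^{1} sin(2·π·u)^2 du.
Using ∫ sin(2·π·u)^2 du = u/2 - sin(4·π·u)/(8·π), the numerator is √(3)/(16·π) + 5/12 and the denominator is 1/2.
The result is P = √(3)/(8·π) + 5/6.

P ≈ 0.902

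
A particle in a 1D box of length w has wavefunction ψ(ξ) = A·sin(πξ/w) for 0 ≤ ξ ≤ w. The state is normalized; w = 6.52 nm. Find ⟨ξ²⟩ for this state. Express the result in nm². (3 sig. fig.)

⟨ξ²⟩ = ∫ ξ^2 |ψ|² dξ over the full domain.
The ratio of the moment integral to the normalization integral gives ⟨ξ²⟩ = -w^2/(2·π^2) + w^2/3.
With w = 6.52, ⟨ξ^2⟩ = 12.02.

⟨ξ^2⟩ ≈ 12.0 nm^2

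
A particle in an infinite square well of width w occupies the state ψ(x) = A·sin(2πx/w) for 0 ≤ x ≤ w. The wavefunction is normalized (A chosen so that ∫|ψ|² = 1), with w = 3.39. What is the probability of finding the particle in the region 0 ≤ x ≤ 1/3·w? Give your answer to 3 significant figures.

P ≈ 0.402

The probability is P = ∫ |ψ|² dx over [0, 1/3·w].
The normalization integral ∫|ψ|²dx over the whole domain equals w/2·A², and A² cancels in the ratio.
Substituting u = x/w, A² and the length scale cancel in the ratio: P = ∫_{0}^{1/3} sin(2·π·u)^2 du / ∫_{0}^{1} sin(2·π·u)^2 du.
With ∫ sin(2·π·u)^2 du = u/2 - sin(4·π·u)/(8·π) + C, the region integral is √(3)/(16·π) + 1/6 and the full one is 1/2.
Taking the ratio, P = (√(3)/8 + π/3)/π.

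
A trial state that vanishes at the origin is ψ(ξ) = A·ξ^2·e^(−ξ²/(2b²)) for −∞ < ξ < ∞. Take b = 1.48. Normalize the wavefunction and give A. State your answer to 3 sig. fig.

A ≈ 0.325

We need A² ∫|f|² dξ = 1, taking the integral from −∞ to ∞.
Carrying out the integral gives A² · 3·√(π)·b^5/4.
So A² = (3·√(π)·b^5/4)^(−1).
With b = 1.48: A² = 0.1059 and A = 0.3255.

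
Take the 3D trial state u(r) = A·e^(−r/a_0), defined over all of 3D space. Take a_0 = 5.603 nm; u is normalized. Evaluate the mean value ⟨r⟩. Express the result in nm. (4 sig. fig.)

⟨r⟩ ≈ 8.405 nm

By definition ⟨r⟩ = ∫ r |u(r)|² 4πr² dr.
Recall ∫₀^∞ r^m e^(−r/β) dr = m!·β^(m+1), the ratio of the moment integral to the normalization integral gives ⟨r⟩ = 3·a_0/2.
Putting a_0 = 5.603 gives 8.4045.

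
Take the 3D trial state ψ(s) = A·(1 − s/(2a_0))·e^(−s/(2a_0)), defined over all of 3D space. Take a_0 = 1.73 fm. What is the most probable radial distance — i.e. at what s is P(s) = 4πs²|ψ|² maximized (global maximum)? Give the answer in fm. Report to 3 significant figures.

Set d/ds [P(s) = 4πs²|ψ|²] = 0 and solve for s > 0.
Solving yields s = a_0·(√(5) + 3).
With a_0 = 1.73, the most probable radial distance is 9.058 fm.

s ≈ 9.06 fm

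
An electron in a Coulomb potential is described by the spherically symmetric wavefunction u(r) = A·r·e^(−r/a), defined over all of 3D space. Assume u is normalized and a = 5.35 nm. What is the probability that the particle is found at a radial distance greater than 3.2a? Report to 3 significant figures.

Integrate the radial probability density 4πr²|u|² over r > 3.2a.
Normalization gives A² = 1/(3·π·a^5).
Let t = r/a; then A², 4π and the length scale all cancel, so P = ∫_{3.2}^{∞} t^4·e^(-2·t) dt ÷ ∫_{0}^{∞} t^4·e^(-2·t) dt.
Using ∫ t^4·e^(-2·t) dt = -(t^4/2 + t^3 + 3·t^2/2 + 3·t/2 + 3/4)·e^(-2·t), the numerator is ≈ 0.17630 and the denominator is 3/4.
The region integral divided by the full integral gives P = 0.2351.

P ≈ 0.235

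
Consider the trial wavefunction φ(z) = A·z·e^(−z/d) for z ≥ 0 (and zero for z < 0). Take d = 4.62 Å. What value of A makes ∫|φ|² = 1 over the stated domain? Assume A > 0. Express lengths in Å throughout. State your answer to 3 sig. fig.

A ≈ 0.201 Å^(-3/2)

Normalization requires ∫|φ|² dz = 1, integrated from 0 to ∞.
Recall ∫₀^∞ z^m e^(−z/β) dz = m!·β^(m+1), the integral (without the A² prefactor) comes out to d^3/4.
Setting this equal to 1 gives A² = 1/(d^3/4).
With d = 4.62: A² = 0.04056 and A = 0.2014.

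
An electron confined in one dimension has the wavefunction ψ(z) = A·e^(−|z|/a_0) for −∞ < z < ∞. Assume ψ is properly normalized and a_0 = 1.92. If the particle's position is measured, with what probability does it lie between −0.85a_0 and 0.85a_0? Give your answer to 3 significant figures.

P ≈ 0.817

The probability is P = ∫ |ψ|² dz over [−0.85a_0, 0.85a_0].
The normalization integral ∫|ψ|²dz over the whole domain equals a_0·A², and A² cancels in the ratio.
By symmetry take twice the z ≥ 0 contribution in numerator and denominator; the 2's cancel. In terms of u = z/a_0 (A² and the length scale cancel between numerator and denominator), P = [∫_{0}^{0.85} e^(-2·u) du] / [∫_{0}^{∞} e^(-2·u) du].
With ∫ e^(-2·u) du = -e^(-2·u)/2 + C, the region integral is 1/2 - e^(-17/10)/2 and the full one is 1/2.
Evaluating gives P = 0.8173.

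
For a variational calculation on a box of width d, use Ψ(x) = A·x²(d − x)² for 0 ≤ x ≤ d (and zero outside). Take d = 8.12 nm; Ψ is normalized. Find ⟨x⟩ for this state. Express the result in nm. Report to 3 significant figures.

⟨x⟩ ≈ 4.06 nm

The expectation value is the |Ψ|²-weighted average of x: ∫ x|Ψ|² dx.
Expanding the polynomial and integrating term by term, since the A² factors cancel between numerator and denominator, ⟨x⟩ = d/2.
With d = 8.12, ⟨x⟩ = 4.060.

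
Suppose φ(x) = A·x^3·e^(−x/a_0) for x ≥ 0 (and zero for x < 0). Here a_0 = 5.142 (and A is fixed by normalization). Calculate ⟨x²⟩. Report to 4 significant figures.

By definition ⟨x²⟩ = ∫ x^2 |φ(x)|² dx.
Using ∫₀^∞ xⁿ e^(−αx) dx = n!/αⁿ⁺¹, since the A² factors cancel between numerator and denominator, ⟨x²⟩ = 14·a_0^2.
With a_0 = 5.142, ⟨x^2⟩ = 370.16.

⟨x^2⟩ ≈ 370.2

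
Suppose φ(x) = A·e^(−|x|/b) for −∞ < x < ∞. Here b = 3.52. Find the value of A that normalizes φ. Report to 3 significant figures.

The normalization condition is ∫|φ|² dx = 1 from −∞ to ∞.
With ∫₀^∞ x^0 e^(−αx) dx = 0!/α^1, with φ = A·e^(−|x|/b), the integral evaluates to A²·[b].
Hence A² = 1/[b].
Plugging in b = 3.52 yields A = 0.5330.

A ≈ 0.533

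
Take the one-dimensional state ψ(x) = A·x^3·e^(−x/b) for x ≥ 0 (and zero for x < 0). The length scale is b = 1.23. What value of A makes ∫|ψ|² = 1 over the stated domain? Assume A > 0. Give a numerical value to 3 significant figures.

Require ∫ |ψ|² dx = 1 over the whole domain.
With ψ = A·x^3·e^(−x/b), the integral evaluates to A²·[45·b^7/8].
Setting this equal to 1 gives A² = 1/(45·b^7/8).
Substituting b = 1.23 gives A² = 0.04174, so A = 0.2043.

A ≈ 0.204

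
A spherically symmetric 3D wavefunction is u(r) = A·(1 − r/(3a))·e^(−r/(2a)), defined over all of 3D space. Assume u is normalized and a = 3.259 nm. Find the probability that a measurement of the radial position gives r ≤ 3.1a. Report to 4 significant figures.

P ≈ 0.3528

With dV = 4πr²dr, the probability is ∫|u|² dV over r ≤ 3.1a.
The full normalization integral is A²·[8·π·a^3/3] = 1, fixing A².
In terms of t = r/a (A², 4π and the length scale all cancel between numerator and denominator), P = [∫_{0}^{3.1} t^2·(1 - t/3)^2·e^(-t) dt] / [∫_{0}^{∞} t^2·(1 - t/3)^2·e^(-t) dt].
An antiderivative of t^2·(1 - t/3)^2·e^(-t) is (-t^4 + 2·t^3 - 3·t^2 - 6·t - 6)·e^(-t)/9; evaluating from 0 to 3.1 gives ≈ 0.235195, while the full integral is 2/3.
Taking the ratio yields P = 0.35279.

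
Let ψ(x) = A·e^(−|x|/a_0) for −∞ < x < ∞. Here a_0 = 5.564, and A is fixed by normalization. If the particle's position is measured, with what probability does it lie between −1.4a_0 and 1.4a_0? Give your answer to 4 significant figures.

P ≈ 0.9392

The probability is P = ∫ |ψ|² dx over [−1.4a_0, 1.4a_0].
The normalization integral ∫|ψ|²dx over the whole domain equals a_0·A², and A² cancels in the ratio.
Both integrals are even about x = 0, so only the x ≥ 0 halves are needed (the factors of 2 cancel). In terms of u = x/a_0 (A² and the length scale cancel between numerator and denominator), P = [∫_{0}^{1.4} e^(-2·u) du] / [∫_{0}^{∞} e^(-2·u) du].
Using ∫ e^(-2·u) du = -e^(-2·u)/2, the numerator is 1/2 - e^(-14/5)/2 and the denominator is 1/2.
Taking the ratio, P = 0.93919.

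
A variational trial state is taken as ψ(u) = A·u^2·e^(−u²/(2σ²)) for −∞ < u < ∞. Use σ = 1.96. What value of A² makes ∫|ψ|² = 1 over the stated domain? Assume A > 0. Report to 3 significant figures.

A^2 ≈ 0.0260

Normalization requires ∫|ψ|² du = 1, integrated from −∞ to ∞.
With ∫_{−∞}^{∞} u^(2m) e^(−αu²) du = (2m−1)!!·√π / (2^m α^(m+1/2)), carrying out the integral gives A² · 3·√(π)·σ^5/4.
Setting this equal to 1 gives A² = 1/(3·√(π)·σ^5/4).
With σ = 1.96: A² = 0.02601 and A = 0.1613.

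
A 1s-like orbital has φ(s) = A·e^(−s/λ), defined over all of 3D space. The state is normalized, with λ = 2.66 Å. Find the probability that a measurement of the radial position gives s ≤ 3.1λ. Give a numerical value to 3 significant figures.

P ≈ 0.946

P = ∫ |φ|² 4πs² ds over s ≤ 3.1λ.
A² is fixed by ∫₀^∞ 4πs²|φ|² ds = 1, i.e. A² = (π·λ^3)^(−1).
Substituting u = s/λ, A², 4π and the length scale all cancel in the ratio: P = ∫_{0}^{3.1} u^2·e^(-2·u) du / ∫_{0}^{∞} u^2·e^(-2·u) du.
An antiderivative of u^2·e^(-2·u) is -(2·u^2 + 2·u + 1)·e^(-2·u)/4; evaluating from 0 to 3.1 gives 1/4 - 1321·e^(-31/5)/200, while the full integral is 1/4.
The region integral divided by the full integral gives P = 0.9464.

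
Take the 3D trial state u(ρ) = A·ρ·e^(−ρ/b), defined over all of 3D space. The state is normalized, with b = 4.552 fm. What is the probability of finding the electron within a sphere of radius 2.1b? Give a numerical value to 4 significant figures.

P ≈ 0.4102

P = ∫ |u|² 4πρ² dρ over ρ ≤ 2.1b.
Normalization gives A² = 1/(3·π·b^5).
In terms of t = ρ/b (A², 4π and the length scale all cancel between numerator and denominator), P = [∫_{0}^{2.1} t^4·e^(-2·t) dt] / [∫_{0}^{∞} t^4·e^(-2·t) dt].
With ∫ t^4·e^(-2·t) dt = -(t^4/2 + t^3 + 3·t^2/2 + 3·t/2 + 3/4)·e^(-2·t) + C, the region integral is ≈ 0.307630 and the full one is 3/4.
The region integral divided by the full integral gives P = 0.41017.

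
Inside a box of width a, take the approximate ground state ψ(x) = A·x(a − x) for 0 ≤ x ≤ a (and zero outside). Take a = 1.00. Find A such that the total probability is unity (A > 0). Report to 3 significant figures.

A ≈ 5.48

Require ∫ |ψ|² dx = 1 over the whole domain.
Expanding the polynomial and integrating term by term, carrying out the integral gives A² · a^5/30.
So A² = (a^5/30)^(−1).
Substituting a = 1.00 gives A² = 30.00, so A = 5.477.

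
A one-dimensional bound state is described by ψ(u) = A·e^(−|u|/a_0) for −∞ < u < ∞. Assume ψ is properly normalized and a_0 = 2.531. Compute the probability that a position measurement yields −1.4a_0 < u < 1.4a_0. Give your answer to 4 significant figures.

P ≈ 0.9392

P = ∫_{−1.4a_0}^{1.4a_0} |ψ(u)|² du.
Since A² = 1/(a_0), this is the region integral divided by the full normalization integral.
Both integrals are even about u = 0, so only the u ≥ 0 halves are needed (the factors of 2 cancel). In terms of t = u/a_0 (A² and the length scale cancel between numerator and denominator), P = [∫_{0}^{1.4} e^(-2·t) dt] / [∫_{0}^{∞} e^(-2·t) dt].
With ∫ e^(-2·t) dt = -e^(-2·t)/2 + C, the region integral is 1/2 - e^(-14/5)/2 and the full one is 1/2.
The result is P = 0.93919.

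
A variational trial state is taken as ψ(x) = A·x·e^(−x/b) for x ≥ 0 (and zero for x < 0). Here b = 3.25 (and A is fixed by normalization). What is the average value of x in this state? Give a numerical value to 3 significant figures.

The expectation value is the |ψ|²-weighted average of x: ∫ x|ψ|² dx.
Since the A² factors cancel between numerator and denominator, ⟨x⟩ = 3·b/2.
With b = 3.25, ⟨x⟩ = 4.875.

⟨x⟩ ≈ 4.88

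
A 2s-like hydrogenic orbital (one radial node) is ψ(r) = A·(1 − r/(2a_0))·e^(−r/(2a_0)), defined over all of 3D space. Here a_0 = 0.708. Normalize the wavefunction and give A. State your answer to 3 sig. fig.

A ≈ 0.335

Require ∫ |ψ|² 4πr² dr = 1 over the whole domain.
With ψ = A·(1 − r/(2a_0))·e^(−r/(2a_0)), the integral evaluates to A²·[8·π·a_0^3].
Hence A² = 1/[8·π·a_0^3].
With a_0 = 0.708: A² = 0.1121 and A = 0.3348.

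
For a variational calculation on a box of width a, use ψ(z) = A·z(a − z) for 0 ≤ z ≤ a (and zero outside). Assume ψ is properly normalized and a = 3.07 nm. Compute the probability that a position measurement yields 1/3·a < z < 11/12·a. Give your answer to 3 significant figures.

P ≈ 0.785

P = ∫_{1/3·a}^{11/12·a} |ψ(z)|² dz.
The normalization integral ∫|ψ|²dz over the whole domain equals a^5/30·A², and A² cancels in the ratio.
In terms of u = z/a (A² and the length scale cancel between numerator and denominator), P = [∫_{1/3}^{11/12} u^2·(1 - u)^2 du] / [∫_{0}^{1} u^2·(1 - u)^2 du].
With ∫ u^2·(1 - u)^2 du = u^3·(6·u^2 - 15·u + 10)/30 + C, the region integral is ≈ 0.026168 and the full one is 1/30.
The result is P = 0.7850.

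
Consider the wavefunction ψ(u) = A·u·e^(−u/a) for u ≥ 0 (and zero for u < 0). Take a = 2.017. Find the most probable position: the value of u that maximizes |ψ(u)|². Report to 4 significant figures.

The maximum of |ψ(u)|² occurs where its derivative vanishes.
This gives u = a.
With a = 2.017, the most probable position is 2.0170.

u ≈ 2.017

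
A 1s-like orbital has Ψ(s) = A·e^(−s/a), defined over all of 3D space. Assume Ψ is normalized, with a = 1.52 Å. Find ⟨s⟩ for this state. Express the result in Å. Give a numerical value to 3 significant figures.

⟨s⟩ ≈ 2.28 Å

By definition ⟨s⟩ = ∫ s |Ψ(s)|² 4πs² ds.
With ∫₀^∞ s^3 e^(−αs) ds = 3!/α^4, the ratio of the moment integral to the normalization integral gives ⟨s⟩ = 3·a/2.
With a = 1.52, ⟨s⟩ = 2.280.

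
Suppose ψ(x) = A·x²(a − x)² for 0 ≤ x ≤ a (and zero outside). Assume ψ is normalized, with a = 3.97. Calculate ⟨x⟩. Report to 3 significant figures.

⟨x⟩ = ∫ x |ψ|² dx over the full domain.
Since the A² factors cancel between numerator and denominator, ⟨x⟩ = a/2.
Putting a = 3.97 gives 1.985.

⟨x⟩ ≈ 1.99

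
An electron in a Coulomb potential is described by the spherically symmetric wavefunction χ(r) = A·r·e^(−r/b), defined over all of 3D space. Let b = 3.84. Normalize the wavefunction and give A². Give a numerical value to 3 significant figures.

A^2 ≈ 0.000127

Normalization requires ∫|χ|² 4πr² dr = 1, integrated from 0 to ∞.
The angular integral contributes 4π, leaving ∫₀^∞ r²|χ|² dr.
Carrying out the integral gives A² · 3·π·b^5.
Hence A² = 1/[3·π·b^5].
Substituting b = 3.84 gives A² = 0.0001271, so A = 0.01127.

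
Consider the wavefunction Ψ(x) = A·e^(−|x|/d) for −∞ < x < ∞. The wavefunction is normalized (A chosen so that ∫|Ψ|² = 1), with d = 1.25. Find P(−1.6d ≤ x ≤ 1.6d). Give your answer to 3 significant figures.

P ≈ 0.959

The probability is P = ∫ |Ψ|² dx over [−1.6d, 1.6d].
Since A² = 1/(d), this is the region integral divided by the full normalization integral.
By symmetry take twice the x ≥ 0 contribution in numerator and denominator; the 2's cancel. In terms of u = x/d (A² and the length scale cancel between numerator and denominator), P = [∫_{0}^{1.6} e^(-2·u) du] / [∫_{0}^{∞} e^(-2·u) du].
Using ∫ e^(-2·u) du = -e^(-2·u)/2, the numerator is 1/2 - e^(-16/5)/2 and the denominator is 1/2.
Evaluating gives P = 0.9592.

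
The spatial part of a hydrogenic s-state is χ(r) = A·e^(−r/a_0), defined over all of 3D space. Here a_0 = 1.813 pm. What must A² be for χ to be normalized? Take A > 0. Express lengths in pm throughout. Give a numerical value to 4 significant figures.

A^2 ≈ 0.05341 pm^(-3)

We need A² ∫|f|² 4πr² dr = 1, taking the integral from 0 to ∞.
In 3D with spherical symmetry the volume element is 4πr² dr.
∫|χ|² 4πr² dr = A²·(π·a_0^3).
Hence A² = 1/[π·a_0^3].
Substituting a_0 = 1.813 gives A² = 0.053414, so A = 0.23112.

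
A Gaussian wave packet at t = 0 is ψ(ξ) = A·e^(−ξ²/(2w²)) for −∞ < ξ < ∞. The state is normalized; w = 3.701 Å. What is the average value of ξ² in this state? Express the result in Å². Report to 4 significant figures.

⟨ξ²⟩ = ∫ ξ^2 |ψ|² dξ over the full domain.
With ∫_{−∞}^{∞} ξ^(2m) e^(−αξ²) dξ = (2m−1)!!·√π / (2^m α^(m+1/2)), evaluating both integrals, ⟨ξ²⟩ = w^2/2.
Putting w = 3.701 gives 6.8487.

⟨ξ^2⟩ ≈ 6.849 Å^2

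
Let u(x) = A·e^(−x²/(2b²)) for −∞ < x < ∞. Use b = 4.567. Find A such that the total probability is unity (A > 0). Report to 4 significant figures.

Require ∫ |u|² dx = 1 over the whole domain.
Carrying out the integral gives A² · √(π)·b.
Hence A² = 1/[√(π)·b].
With b = 4.567: A² = 0.12354 and A = 0.35148.

A ≈ 0.3515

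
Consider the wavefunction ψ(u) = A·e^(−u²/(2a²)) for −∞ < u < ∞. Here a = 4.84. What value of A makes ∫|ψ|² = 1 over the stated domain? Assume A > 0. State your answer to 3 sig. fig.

Normalization requires ∫|ψ|² du = 1, integrated from −∞ to ∞.
The integral (without the A² prefactor) comes out to √(π)·a.
Setting this equal to 1 gives A² = 1/(√(π)·a).
With a = 4.84: A² = 0.1166 and A = 0.3414.

A ≈ 0.341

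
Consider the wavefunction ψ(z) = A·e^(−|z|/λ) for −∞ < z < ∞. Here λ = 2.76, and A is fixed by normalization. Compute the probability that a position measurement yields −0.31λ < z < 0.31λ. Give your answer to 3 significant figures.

P ≈ 0.462

P = ∫_{−0.31λ}^{0.31λ} |ψ(z)|² dz.
Since A² = 1/(λ), this is the region integral divided by the full normalization integral.
Both integrals are even about z = 0, so only the z ≥ 0 halves are needed (the factors of 2 cancel). In terms of u = z/λ (A² and the length scale cancel between numerator and denominator), P = [∫_{0}^{0.31} e^(-2·u) du] / [∫_{0}^{∞} e^(-2·u) du].
An antiderivative of e^(-2·u) is -e^(-2·u)/2; evaluating from 0 to 0.31 gives 1/2 - e^(-31/50)/2, while the full integral is 1/2.
The result is P = 0.4621.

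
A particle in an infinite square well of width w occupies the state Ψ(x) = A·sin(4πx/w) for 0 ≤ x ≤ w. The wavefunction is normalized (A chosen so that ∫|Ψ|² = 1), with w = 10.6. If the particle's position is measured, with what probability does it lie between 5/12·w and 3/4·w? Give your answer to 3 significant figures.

The probability is P = ∫ |Ψ|² dx over [5/12·w, 3/4·w].
The normalization integral ∫|Ψ|²dx over the whole domain equals w/2·A², and A² cancels in the ratio.
Substituting u = x/w, A² and the length scale cancel in the ratio: P = ∫_{5/12}^{3/4} sin(4·π·u)^2 du / ∫_{0}^{1} sin(4·π·u)^2 du.
An antiderivative of sin(4·π·u)^2 is u/2 - sin(4·π·u)·cos(4·π·u)/(8·π); evaluating from 5/12 to 3/4 gives -√(3)/(32·π) + 1/6, while the full integral is 1/2.
This works out to P = (-√(3)/16 + π/3)/π.

P ≈ 0.299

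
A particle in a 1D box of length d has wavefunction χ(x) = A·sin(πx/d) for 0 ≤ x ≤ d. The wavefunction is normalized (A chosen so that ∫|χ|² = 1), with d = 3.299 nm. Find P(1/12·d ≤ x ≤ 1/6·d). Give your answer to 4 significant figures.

P = ∫_{1/12·d}^{1/6·d} |χ(x)|² dx.
The normalization integral ∫|χ|²dx over the whole domain equals d/2·A², and A² cancels in the ratio.
Let u = x/d; then A² and the length scale cancel, so P = ∫_{1/12}^{1/6} sin(π·u)^2 du ÷ ∫_{0}^{1} sin(π·u)^2 du.
Using ∫ sin(π·u)^2 du = u/2 - sin(2·π·u)/(4·π), the numerator is -√(3)/(8·π) + 1/(8·π) + 1/24 and the denominator is 1/2.
This works out to P = (-3·√(3) + 3 + π)/(12·π).

P ≈ 0.02508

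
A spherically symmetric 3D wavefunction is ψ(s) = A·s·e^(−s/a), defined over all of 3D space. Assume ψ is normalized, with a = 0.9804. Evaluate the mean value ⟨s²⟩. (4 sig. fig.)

⟨s²⟩ = ∫ s^2 |ψ|² 4πs² ds over the full domain.
Recall ∫₀^∞ s^m e^(−s/β) ds = m!·β^(m+1), since the A² factors cancel between numerator and denominator, ⟨s²⟩ = 15·a^2/2.
Putting a = 0.9804 gives 7.2089.

⟨s^2⟩ ≈ 7.209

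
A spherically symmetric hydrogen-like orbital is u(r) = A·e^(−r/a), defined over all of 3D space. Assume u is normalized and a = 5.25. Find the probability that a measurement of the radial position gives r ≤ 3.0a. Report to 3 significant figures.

P = ∫ |u|² 4πr² dr over r ≤ 3.0a.
A² is fixed by ∫₀^∞ 4πr²|u|² dr = 1, i.e. A² = (π·a^3)^(−1).
Substituting t = r/a, A², 4π and the length scale all cancel in the ratio: P = ∫_{0}^{3.0} t^2·e^(-2·t) dt / ∫_{0}^{∞} t^2·e^(-2·t) dt.
An antiderivative of t^2·e^(-2·t) is -(2·t^2 + 2·t + 1)·e^(-2·t)/4; evaluating from 0 to 3.0 gives 1/4 - 25·e^(-6)/4, while the full integral is 1/4.
The region integral divided by the full integral gives P = 0.9380.

P ≈ 0.938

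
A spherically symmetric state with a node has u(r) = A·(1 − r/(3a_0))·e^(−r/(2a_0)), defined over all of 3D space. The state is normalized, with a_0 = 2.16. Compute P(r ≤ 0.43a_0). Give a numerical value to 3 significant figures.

P ≈ 0.0232

P = ∫ |u|² 4πr² dr over r ≤ 0.43a_0.
Normalization gives A² = 1/(8·π·a_0^3/3).
In terms of t = r/a_0 (A², 4π and the length scale all cancel between numerator and denominator), P = [∫_{0}^{0.43} t^2·(1 - t/3)^2·e^(-t) dt] / [∫_{0}^{∞} t^2·(1 - t/3)^2·e^(-t) dt].
Using ∫ t^2·(1 - t/3)^2·e^(-t) dt = (-t^4 + 2·t^3 - 3·t^2 - 6·t - 6)·e^(-t)/9, the numerator is ≈ 0.015444 and the denominator is 2/3.
This evaluates to P = 0.02317.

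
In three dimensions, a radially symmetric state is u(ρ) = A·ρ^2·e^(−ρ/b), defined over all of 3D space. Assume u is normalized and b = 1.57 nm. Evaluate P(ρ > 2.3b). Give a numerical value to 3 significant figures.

P ≈ 0.818

P = ∫ |u|² 4πρ² dρ over ρ > 2.3b.
The full normalization integral is A²·[45·π·b^7/2] = 1, fixing A².
Substituting t = ρ/b, A², 4π and the length scale all cancel in the ratio: P = ∫_{2.3}^{∞} t^6·e^(-2·t) dt / ∫_{0}^{∞} t^6·e^(-2·t) dt.
With ∫ t^6·e^(-2·t) dt = -(4·t^6 + 12·t^5 + 30·t^4 + 60·t^3 + 90·t^2 + 90·t + 45)·e^(-2·t)/8 + C, the region integral is ≈ 4.6014 and the full one is 45/8.
Taking the ratio yields P = 0.8180.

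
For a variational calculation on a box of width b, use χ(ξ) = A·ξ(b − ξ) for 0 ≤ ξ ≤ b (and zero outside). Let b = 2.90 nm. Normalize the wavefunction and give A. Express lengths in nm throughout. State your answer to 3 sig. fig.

Require ∫ |χ|² dξ = 1 over the whole domain.
The integral (without the A² prefactor) comes out to b^5/30.
Plugging in b = 2.90 yields A = 0.3824.

A ≈ 0.382 nm^(-5/2)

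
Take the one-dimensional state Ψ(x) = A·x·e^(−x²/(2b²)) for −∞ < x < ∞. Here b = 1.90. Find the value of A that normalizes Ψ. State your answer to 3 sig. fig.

A ≈ 0.406

Normalization requires ∫|Ψ|² dx = 1, integrated from −∞ to ∞.
With ∫_{−∞}^{∞} x^(2m) e^(−αx²) dx = (2m−1)!!·√π / (2^m α^(m+1/2)), with Ψ = A·x·e^(−x²/(2b²)), the integral evaluates to A²·[√(π)·b^3/2].
Setting this equal to 1 gives A² = 1/(√(π)·b^3/2).
Substituting b = 1.90 gives A² = 0.1645, so A = 0.4056.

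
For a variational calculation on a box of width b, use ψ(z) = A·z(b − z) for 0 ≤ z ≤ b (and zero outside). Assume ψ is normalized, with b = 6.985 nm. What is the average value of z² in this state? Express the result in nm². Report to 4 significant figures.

⟨z^2⟩ ≈ 13.94 nm^2

⟨z²⟩ = ∫ z^2 |ψ|² dz over the full domain.
Expanding the polynomial and integrating term by term, the ratio of the moment integral to the normalization integral gives ⟨z²⟩ = 2·b^2/7.
With b = 6.985, ⟨z^2⟩ = 13.940.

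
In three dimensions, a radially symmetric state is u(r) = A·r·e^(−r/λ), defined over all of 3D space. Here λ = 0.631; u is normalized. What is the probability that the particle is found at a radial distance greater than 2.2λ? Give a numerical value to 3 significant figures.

P ≈ 0.551

Integrate the radial probability density 4πr²|u|² over r > 2.2λ.
A² is fixed by ∫₀^∞ 4πr²|u|² dr = 1, i.e. A² = (3·π·λ^5)^(−1).
Substituting t = r/λ, A², 4π and the length scale all cancel in the ratio: P = ∫_{2.2}^{∞} t^4·e^(-2·t) dt / ∫_{0}^{∞} t^4·e^(-2·t) dt.
With ∫ t^4·e^(-2·t) dt = -(t^4/2 + t^3 + 3·t^2/2 + 3·t/2 + 3/4)·e^(-2·t) + C, the region integral is ≈ 0.41339 and the full one is 3/4.
This evaluates to P = 0.5512.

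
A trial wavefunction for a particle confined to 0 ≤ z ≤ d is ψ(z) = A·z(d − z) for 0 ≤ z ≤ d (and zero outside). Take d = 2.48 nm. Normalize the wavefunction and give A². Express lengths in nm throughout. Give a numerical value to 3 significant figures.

We need A² ∫|f|² dz = 1, taking the integral from 0 to d.
With ψ = A·z(d − z), the integral evaluates to A²·[d^5/30].
With d = 2.48: A² = 0.3198 and A = 0.5655.

A^2 ≈ 0.320 nm^(-5)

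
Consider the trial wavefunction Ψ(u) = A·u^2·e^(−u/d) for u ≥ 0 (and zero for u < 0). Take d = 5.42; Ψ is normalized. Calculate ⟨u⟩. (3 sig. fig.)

⟨u⟩ ≈ 13.6

By definition ⟨u⟩ = ∫ u |Ψ(u)|² du.
Using ∫₀^∞ uⁿ e^(−αu) du = n!/αⁿ⁺¹, since the A² factors cancel between numerator and denominator, ⟨u⟩ = 5·d/2.
With d = 5.42, ⟨u⟩ = 13.55.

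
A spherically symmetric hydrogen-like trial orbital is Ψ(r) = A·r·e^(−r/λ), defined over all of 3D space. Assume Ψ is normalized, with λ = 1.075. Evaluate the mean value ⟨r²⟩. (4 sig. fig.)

The expectation value is the |Ψ|²-weighted average of r^2: ∫ r^2|Ψ|² 4πr² dr.
The ratio of the moment integral to the normalization integral gives ⟨r²⟩ = 15·λ^2/2.
With λ = 1.075, ⟨r^2⟩ = 8.6672.

⟨r^2⟩ ≈ 8.667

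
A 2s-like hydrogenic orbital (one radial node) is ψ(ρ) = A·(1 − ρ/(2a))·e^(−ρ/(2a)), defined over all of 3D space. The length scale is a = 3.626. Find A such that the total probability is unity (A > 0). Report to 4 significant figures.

A ≈ 0.02889

Normalization requires ∫|ψ|² 4πρ² dρ = 1, integrated from 0 to ∞.
The angular integral contributes 4π, leaving ∫₀^∞ ρ²|ψ|² dρ.
The integral (without the A² prefactor) comes out to 8·π·a^3.
So A² = (8·π·a^3)^(−1).
Substituting a = 3.626 gives A² = 0.00083460, so A = 0.028889.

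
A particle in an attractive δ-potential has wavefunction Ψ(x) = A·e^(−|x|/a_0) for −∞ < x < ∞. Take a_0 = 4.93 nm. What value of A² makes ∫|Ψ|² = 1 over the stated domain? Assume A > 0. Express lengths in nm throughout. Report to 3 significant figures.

Require ∫ |Ψ|² dx = 1 over the whole domain.
Recall ∫₀^∞ x^m e^(−x/β) dx = m!·β^(m+1), carrying out the integral gives A² · a_0.
Setting this equal to 1 gives A² = 1/(a_0).
Plugging in a_0 = 4.93 yields A = 0.4504.

A^2 ≈ 0.203 nm^(-1)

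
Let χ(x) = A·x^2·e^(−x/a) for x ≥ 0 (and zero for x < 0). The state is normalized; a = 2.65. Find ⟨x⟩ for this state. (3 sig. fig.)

The expectation value is the |χ|²-weighted average of x: ∫ x|χ|² dx.
Recall ∫₀^∞ x^m e^(−x/β) dx = m!·β^(m+1), the ratio of the moment integral to the normalization integral gives ⟨x⟩ = 5·a/2.
With a = 2.65, ⟨x⟩ = 6.625.

⟨x⟩ ≈ 6.63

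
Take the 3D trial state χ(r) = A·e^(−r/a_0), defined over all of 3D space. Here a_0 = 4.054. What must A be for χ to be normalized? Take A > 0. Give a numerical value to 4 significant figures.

A ≈ 0.06912

The normalization condition is ∫|χ|² 4πr² dr = 1 from 0 to ∞.
In 3D with spherical symmetry the volume element is 4πr² dr.
With ∫₀^∞ r^2 e^(−αr) dr = 2!/α^3, ∫|χ|² 4πr² dr = A²·(π·a_0^3).
Substituting a_0 = 4.054 gives A² = 0.0047775, so A = 0.069119.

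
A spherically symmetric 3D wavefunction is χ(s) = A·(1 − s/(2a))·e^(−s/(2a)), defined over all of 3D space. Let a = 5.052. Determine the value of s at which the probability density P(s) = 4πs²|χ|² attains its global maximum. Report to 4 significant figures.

Set d/ds [P(s) = 4πs²|χ|²] = 0 and solve for s > 0.
This gives s = a·(√(5) + 3).
With a = 5.052, the most probable radial distance is 26.453.

s ≈ 26.45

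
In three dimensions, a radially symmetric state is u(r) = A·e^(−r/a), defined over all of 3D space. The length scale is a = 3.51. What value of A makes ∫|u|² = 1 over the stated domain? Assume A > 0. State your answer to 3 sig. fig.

A ≈ 0.0858

We need A² ∫|f|² 4πr² dr = 1, taking the integral from 0 to ∞.
The angular integral contributes 4π, leaving ∫₀^∞ r²|u|² dr.
Recall ∫₀^∞ r^m e^(−r/β) dr = m!·β^(m+1), ∫|u|² 4πr² dr = A²·(π·a^3).
Setting this equal to 1 gives A² = 1/(π·a^3).
Plugging in a = 3.51 yields A = 0.08580.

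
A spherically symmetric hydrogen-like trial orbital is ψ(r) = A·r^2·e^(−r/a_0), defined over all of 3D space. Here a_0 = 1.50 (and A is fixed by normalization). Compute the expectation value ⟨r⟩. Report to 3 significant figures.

⟨r⟩ ≈ 5.25

The expectation value is the |ψ|²-weighted average of r: ∫ r|ψ|² 4πr² dr.
The ratio of the moment integral to the normalization integral gives ⟨r⟩ = 7·a_0/2.
Putting a_0 = 1.50 gives 5.250.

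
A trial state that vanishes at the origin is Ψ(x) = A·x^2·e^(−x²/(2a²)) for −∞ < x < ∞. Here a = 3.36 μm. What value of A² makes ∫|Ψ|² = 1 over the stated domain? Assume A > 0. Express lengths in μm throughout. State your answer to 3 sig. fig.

A^2 ≈ 0.00176 μm^(-5)

We need A² ∫|f|² dx = 1, taking the integral from −∞ to ∞.
The integral (without the A² prefactor) comes out to 3·√(π)·a^5/4.
Setting this equal to 1 gives A² = 1/(3·√(π)·a^5/4).
Plugging in a = 3.36 yields A = 0.04191.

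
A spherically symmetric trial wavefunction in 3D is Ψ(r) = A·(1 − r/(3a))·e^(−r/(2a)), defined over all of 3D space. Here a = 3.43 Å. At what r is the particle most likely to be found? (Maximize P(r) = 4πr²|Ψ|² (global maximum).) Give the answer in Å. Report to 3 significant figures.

Differentiate P(r) = 4πr²|Ψ|² with respect to r and set to zero.
Solving yields r = a.
With a = 3.43, the most probable radial distance is 3.430 Å.

r ≈ 3.43 Å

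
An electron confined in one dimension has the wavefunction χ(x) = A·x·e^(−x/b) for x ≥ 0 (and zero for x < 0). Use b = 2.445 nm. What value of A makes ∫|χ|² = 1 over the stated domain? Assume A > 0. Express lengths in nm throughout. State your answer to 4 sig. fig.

A ≈ 0.5231 nm^(-3/2)

Require ∫ |χ|² dx = 1 over the whole domain.
∫|χ|² dx = A²·(b^3/4).
Plugging in b = 2.445 yields A = 0.52313.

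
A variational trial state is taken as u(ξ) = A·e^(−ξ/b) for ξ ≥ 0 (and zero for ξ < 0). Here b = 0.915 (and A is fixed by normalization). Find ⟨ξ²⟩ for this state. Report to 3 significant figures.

⟨ξ²⟩ = ∫ ξ^2 |u|² dξ over the full domain.
Evaluating both integrals, ⟨ξ²⟩ = b^2/2.
Putting b = 0.915 gives 0.4186.

⟨ξ^2⟩ ≈ 0.419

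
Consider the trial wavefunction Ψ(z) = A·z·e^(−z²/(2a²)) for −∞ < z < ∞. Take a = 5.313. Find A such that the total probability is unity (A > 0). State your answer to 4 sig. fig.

A ≈ 0.08674

Require ∫ |Ψ|² dz = 1 over the whole domain.
Using the Gaussian integral ∫_{−∞}^{∞} e^(−αz²) dz = √(π/α), the integral (without the A² prefactor) comes out to √(π)·a^3/2.
Hence A² = 1/[√(π)·a^3/2].
With a = 5.313: A² = 0.0075238 and A = 0.086740.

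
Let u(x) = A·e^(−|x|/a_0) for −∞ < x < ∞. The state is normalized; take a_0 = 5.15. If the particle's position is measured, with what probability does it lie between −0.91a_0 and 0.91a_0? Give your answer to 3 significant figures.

P ≈ 0.838

The probability is P = ∫ |u|² dx over [−0.91a_0, 0.91a_0].
The normalization integral ∫|u|²dx over the whole domain equals a_0·A², and A² cancels in the ratio.
By symmetry take twice the x ≥ 0 contribution in numerator and denominator; the 2's cancel. Let t = x/a_0; then A² and the length scale cancel, so P = ∫_{0}^{0.91} e^(-2·t) dt ÷ ∫_{0}^{∞} e^(-2·t) dt.
Using ∫ e^(-2·t) dt = -e^(-2·t)/2, the numerator is 1/2 - e^(-91/50)/2 and the denominator is 1/2.
This works out to P = 0.8380.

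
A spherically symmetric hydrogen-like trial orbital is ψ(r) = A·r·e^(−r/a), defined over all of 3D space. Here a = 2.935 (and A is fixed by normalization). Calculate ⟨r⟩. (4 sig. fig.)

By definition ⟨r⟩ = ∫ r |ψ(r)|² 4πr² dr.
Recall ∫₀^∞ r^m e^(−r/β) dr = m!·β^(m+1), the ratio of the moment integral to the normalization integral gives ⟨r⟩ = 5·a/2.
Putting a = 2.935 gives 7.3375.

⟨r⟩ ≈ 7.338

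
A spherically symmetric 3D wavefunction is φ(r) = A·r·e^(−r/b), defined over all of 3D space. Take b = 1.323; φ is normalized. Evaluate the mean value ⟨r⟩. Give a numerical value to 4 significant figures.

⟨r⟩ = ∫ r |φ|² 4πr² dr over the full domain.
With ∫₀^∞ r^5 e^(−αr) dr = 5!/α^6, since the A² factors cancel between numerator and denominator, ⟨r⟩ = 5·b/2.
With b = 1.323, ⟨r⟩ = 3.3075.

⟨r⟩ ≈ 3.308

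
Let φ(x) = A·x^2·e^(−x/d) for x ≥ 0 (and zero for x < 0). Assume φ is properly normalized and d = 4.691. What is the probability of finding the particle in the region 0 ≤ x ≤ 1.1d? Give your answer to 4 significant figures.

P ≈ 0.07250

|φ|² is the probability density, so P = ∫_{0}^{1.1d} |φ|² dx.
The normalization integral ∫|φ|²dx over the whole domain equals 3·d^5/4·A², and A² cancels in the ratio.
Let u = x/d; then A² and the length scale cancel, so P = ∫_{0}^{1.1} u^4·e^(-2·u) du ÷ ∫_{0}^{∞} u^4·e^(-2·u) du.
With ∫ u^4·e^(-2·u) du = -(u^4/2 + u^3 + 3·u^2/2 + 3·u/2 + 3/4)·e^(-2·u) + C, the region integral is ≈ 0.0543722 and the full one is 3/4.
The result is P = 0.072496.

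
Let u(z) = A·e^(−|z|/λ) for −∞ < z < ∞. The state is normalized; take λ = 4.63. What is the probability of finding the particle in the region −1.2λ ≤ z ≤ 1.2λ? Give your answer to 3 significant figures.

The probability is P = ∫ |u|² dz over [−1.2λ, 1.2λ].
The normalization integral ∫|u|²dz over the whole domain equals λ·A², and A² cancels in the ratio.
Both integrals are even about z = 0, so only the z ≥ 0 halves are needed (the factors of 2 cancel). Substituting t = z/λ, A² and the length scale cancel in the ratio: P = ∫_{0}^{1.2} e^(-2·t) dt / ∫_{0}^{∞} e^(-2·t) dt.
Using ∫ e^(-2·t) dt = -e^(-2·t)/2, the numerator is 1/2 - e^(-12/5)/2 and the denominator is 1/2.
The result is P = 0.9093.

P ≈ 0.909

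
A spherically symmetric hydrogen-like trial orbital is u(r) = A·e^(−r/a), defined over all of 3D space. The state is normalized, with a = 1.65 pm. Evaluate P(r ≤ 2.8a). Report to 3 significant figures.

P ≈ 0.918

With dV = 4πr²dr, the probability is ∫|u|² dV over r ≤ 2.8a.
Normalization gives A² = 1/(π·a^3).
Let t = r/a; then A², 4π and the length scale all cancel, so P = ∫_{0}^{2.8} t^2·e^(-2·t) dt ÷ ∫_{0}^{∞} t^2·e^(-2·t) dt.
An antiderivative of t^2·e^(-2·t) is -(2·t^2 + 2·t + 1)·e^(-2·t)/4; evaluating from 0 to 2.8 gives 1/4 - 557·e^(-28/5)/100, while the full integral is 1/4.
This evaluates to P = 0.9176.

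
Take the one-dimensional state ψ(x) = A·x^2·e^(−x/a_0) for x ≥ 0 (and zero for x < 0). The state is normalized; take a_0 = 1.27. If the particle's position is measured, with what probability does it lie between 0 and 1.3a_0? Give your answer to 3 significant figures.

P ≈ 0.123

The probability is P = ∫ |ψ|² dx over [0, 1.3a_0].
Since A² = 1/(3·a_0^5/4), this is the region integral divided by the full normalization integral.
In terms of u = x/a_0 (A² and the length scale cancel between numerator and denominator), P = [∫_{0}^{1.3} u^4·e^(-2·u) du] / [∫_{0}^{∞} u^4·e^(-2·u) du].
Using ∫ u^4·e^(-2·u) du = -(u^4/2 + u^3 + 3·u^2/2 + 3·u/2 + 3/4)·e^(-2·u), the numerator is ≈ 0.091932 and the denominator is 3/4.
This works out to P = 0.1226.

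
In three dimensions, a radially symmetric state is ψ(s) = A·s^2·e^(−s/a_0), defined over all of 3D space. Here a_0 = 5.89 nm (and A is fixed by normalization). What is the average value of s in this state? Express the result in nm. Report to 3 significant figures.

⟨s⟩ = ∫ s |ψ|² 4πs² ds over the full domain.
Since the A² factors cancel between numerator and denominator, ⟨s⟩ = 7·a_0/2.
Putting a_0 = 5.89 gives 20.62.

⟨s⟩ ≈ 20.6 nm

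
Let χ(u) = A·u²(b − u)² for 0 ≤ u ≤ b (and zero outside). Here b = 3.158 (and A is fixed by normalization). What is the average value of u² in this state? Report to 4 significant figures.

The expectation value is the |χ|²-weighted average of u^2: ∫ u^2|χ|² du.
Evaluating both integrals, ⟨u²⟩ = 3·b^2/11.
Putting b = 3.158 gives 2.7199.

⟨u^2⟩ ≈ 2.720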